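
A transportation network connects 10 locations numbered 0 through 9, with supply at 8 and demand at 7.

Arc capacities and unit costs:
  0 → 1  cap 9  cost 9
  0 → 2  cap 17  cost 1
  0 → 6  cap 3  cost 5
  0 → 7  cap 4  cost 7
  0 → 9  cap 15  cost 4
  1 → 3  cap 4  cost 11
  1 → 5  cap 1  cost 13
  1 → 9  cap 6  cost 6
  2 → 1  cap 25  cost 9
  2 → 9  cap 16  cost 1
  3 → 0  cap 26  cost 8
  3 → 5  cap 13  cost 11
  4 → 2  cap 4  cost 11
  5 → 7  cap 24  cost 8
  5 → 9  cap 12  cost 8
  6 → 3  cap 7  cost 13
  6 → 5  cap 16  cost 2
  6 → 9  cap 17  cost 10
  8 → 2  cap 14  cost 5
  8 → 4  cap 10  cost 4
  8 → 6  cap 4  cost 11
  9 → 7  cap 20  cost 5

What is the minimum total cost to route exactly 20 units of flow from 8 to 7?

Minimum cost for 20 units: 280

shortest-cost path #1: 8→2→9→7 push 14 @ unit cost 11 (adds 154)
shortest-cost path #2: 8→6→5→7 push 4 @ unit cost 21 (adds 84)
shortest-cost path #3: 8→4→2→9→7 push 2 @ unit cost 21 (adds 42)
total cost = 280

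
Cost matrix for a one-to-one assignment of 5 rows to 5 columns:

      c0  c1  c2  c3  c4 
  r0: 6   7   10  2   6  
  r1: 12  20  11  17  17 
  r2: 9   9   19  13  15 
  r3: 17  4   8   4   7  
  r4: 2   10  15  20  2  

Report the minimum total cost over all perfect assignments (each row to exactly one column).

optimal assignment: row0→col3 (cost 2), row1→col2 (cost 11), row2→col0 (cost 9), row3→col1 (cost 4), row4→col4 (cost 2)
total = 2 + 11 + 9 + 4 + 2 = 28

Minimum assignment cost: 28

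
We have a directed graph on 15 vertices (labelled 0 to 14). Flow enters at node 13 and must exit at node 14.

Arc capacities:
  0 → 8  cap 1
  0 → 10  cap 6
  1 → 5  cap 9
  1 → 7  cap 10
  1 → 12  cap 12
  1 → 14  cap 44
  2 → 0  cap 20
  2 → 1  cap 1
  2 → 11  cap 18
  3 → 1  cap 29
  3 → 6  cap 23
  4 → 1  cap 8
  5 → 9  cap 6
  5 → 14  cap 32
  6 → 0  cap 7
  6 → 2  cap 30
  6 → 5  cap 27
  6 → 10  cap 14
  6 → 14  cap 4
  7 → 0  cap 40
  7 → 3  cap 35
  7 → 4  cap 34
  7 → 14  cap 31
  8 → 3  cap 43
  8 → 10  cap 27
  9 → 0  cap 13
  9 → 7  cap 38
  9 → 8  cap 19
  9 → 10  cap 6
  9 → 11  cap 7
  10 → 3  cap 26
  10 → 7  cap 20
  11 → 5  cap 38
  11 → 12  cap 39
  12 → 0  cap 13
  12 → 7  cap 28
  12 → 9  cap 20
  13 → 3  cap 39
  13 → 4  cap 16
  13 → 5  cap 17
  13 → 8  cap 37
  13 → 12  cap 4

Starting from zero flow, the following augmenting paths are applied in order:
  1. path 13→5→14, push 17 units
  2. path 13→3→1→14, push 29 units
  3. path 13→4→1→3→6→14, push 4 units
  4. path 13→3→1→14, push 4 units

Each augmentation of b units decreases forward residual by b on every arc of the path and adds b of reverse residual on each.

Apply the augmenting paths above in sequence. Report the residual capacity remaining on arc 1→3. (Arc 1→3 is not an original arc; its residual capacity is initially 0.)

Residual capacity of (1,3): 29

after path 1 (13→5→14, push 17): res(1,3)=0
after path 2 (13→3→1→14, push 29): res(1,3)=29
after path 3 (13→4→1→3→6→14, push 4): res(1,3)=25
after path 4 (13→3→1→14, push 4): res(1,3)=29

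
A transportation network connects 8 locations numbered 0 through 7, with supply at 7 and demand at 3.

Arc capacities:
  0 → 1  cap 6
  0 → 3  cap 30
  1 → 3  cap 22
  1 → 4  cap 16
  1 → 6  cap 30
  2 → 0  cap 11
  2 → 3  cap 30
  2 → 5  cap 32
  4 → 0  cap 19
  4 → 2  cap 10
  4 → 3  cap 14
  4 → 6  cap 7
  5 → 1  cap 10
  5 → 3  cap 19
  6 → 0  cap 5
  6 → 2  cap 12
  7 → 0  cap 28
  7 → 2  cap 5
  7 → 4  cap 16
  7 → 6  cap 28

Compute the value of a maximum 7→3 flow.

Maximum flow value: 66

augment #1: 7→0→3 bottleneck 28, total now 28
augment #2: 7→2→3 bottleneck 5, total now 33
augment #3: 7→4→3 bottleneck 14, total now 47
augment #4: 7→4→0→3 bottleneck 2, total now 49
augment #5: 7→6→2→3 bottleneck 12, total now 61
augment #6: 7→6→0→1→3 bottleneck 5, total now 66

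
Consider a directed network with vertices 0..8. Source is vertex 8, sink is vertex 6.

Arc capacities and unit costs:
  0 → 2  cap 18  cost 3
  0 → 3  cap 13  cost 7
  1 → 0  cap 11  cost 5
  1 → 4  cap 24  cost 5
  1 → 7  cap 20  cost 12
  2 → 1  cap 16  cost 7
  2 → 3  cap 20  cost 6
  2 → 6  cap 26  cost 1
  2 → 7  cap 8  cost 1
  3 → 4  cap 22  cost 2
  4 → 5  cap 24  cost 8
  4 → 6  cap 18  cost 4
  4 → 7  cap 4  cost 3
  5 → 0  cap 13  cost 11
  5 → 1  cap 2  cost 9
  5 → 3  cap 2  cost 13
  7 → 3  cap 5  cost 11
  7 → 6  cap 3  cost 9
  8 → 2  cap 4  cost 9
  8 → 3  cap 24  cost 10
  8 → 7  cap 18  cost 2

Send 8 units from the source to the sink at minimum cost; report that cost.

Minimum cost for 8 units: 89

shortest-cost path #1: 8→2→6 push 4 @ unit cost 10 (adds 40)
shortest-cost path #2: 8→7→6 push 3 @ unit cost 11 (adds 33)
shortest-cost path #3: 8→3→4→6 push 1 @ unit cost 16 (adds 16)
total cost = 89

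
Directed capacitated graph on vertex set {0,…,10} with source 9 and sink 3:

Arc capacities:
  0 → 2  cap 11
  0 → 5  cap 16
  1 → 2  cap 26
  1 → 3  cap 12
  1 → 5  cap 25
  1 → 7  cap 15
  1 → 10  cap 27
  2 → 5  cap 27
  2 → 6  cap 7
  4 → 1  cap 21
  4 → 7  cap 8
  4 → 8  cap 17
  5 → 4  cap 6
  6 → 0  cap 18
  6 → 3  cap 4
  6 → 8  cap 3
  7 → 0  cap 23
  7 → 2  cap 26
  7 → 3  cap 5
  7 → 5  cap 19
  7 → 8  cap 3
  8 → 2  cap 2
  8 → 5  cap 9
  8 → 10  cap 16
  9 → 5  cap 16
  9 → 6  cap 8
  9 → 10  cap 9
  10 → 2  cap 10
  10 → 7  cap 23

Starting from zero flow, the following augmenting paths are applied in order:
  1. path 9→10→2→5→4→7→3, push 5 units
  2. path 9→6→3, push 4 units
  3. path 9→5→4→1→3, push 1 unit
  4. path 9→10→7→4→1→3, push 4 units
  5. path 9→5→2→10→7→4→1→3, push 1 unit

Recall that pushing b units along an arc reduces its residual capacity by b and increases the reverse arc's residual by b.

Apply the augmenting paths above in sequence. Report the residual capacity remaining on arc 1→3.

Residual capacity of (1,3): 6

after path 1 (9→10→2→5→4→7→3, push 5): res(1,3)=12
after path 2 (9→6→3, push 4): res(1,3)=12
after path 3 (9→5→4→1→3, push 1): res(1,3)=11
after path 4 (9→10→7→4→1→3, push 4): res(1,3)=7
after path 5 (9→5→2→10→7→4→1→3, push 1): res(1,3)=6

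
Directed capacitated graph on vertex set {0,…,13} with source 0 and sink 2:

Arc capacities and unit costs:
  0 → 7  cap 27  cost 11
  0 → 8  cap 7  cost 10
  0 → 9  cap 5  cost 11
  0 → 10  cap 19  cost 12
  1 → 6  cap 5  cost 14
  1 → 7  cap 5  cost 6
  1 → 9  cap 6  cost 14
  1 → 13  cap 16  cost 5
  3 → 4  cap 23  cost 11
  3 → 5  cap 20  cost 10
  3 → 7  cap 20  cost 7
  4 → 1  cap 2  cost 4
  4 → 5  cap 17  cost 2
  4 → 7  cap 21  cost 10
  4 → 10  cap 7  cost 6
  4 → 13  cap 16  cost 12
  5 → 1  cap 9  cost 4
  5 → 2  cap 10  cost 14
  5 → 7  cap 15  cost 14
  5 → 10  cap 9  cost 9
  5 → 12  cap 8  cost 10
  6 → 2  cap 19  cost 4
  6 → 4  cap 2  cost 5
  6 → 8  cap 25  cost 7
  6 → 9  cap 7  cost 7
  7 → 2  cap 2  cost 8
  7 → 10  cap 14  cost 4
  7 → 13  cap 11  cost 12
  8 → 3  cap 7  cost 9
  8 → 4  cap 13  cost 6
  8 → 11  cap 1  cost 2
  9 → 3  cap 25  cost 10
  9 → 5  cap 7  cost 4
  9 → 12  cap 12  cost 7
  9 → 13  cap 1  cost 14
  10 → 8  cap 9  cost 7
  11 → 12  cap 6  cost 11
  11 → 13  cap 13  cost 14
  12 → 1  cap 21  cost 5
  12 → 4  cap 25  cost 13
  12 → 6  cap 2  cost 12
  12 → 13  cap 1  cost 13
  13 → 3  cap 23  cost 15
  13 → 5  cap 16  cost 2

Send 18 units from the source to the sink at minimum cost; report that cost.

shortest-cost path #1: 0→7→2 push 2 @ unit cost 19 (adds 38)
shortest-cost path #2: 0→9→5→2 push 5 @ unit cost 29 (adds 145)
shortest-cost path #3: 0→8→4→5→2 push 5 @ unit cost 32 (adds 160)
shortest-cost path #4: 0→8→4→5→9→12→6→2 push 2 @ unit cost 37 (adds 74)
shortest-cost path #5: 0→7→13→5→4→1→6→2 push 2 @ unit cost 45 (adds 90)
shortest-cost path #6: 0→7→13→5→1→6→2 push 2 @ unit cost 47 (adds 94)
total cost = 601

Minimum cost for 18 units: 601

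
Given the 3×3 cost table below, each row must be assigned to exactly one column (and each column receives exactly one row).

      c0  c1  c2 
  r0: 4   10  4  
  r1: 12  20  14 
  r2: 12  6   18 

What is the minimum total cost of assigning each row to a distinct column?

optimal assignment: row0→col2 (cost 4), row1→col0 (cost 12), row2→col1 (cost 6)
total = 4 + 12 + 6 = 22

Minimum assignment cost: 22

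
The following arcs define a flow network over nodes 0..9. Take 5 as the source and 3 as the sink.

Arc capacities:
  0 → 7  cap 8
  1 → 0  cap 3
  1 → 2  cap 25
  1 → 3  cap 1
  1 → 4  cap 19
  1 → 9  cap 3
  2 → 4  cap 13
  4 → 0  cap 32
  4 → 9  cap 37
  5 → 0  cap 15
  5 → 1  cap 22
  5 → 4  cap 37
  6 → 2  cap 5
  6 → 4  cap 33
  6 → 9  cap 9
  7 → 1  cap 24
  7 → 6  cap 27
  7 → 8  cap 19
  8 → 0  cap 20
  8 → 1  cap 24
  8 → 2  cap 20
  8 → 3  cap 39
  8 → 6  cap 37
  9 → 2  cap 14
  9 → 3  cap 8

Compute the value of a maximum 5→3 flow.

augment #1: 5→1→3 bottleneck 1, total now 1
augment #2: 5→1→9→3 bottleneck 3, total now 4
augment #3: 5→4→9→3 bottleneck 5, total now 9
augment #4: 5→0→7→8→3 bottleneck 8, total now 17

Maximum flow value: 17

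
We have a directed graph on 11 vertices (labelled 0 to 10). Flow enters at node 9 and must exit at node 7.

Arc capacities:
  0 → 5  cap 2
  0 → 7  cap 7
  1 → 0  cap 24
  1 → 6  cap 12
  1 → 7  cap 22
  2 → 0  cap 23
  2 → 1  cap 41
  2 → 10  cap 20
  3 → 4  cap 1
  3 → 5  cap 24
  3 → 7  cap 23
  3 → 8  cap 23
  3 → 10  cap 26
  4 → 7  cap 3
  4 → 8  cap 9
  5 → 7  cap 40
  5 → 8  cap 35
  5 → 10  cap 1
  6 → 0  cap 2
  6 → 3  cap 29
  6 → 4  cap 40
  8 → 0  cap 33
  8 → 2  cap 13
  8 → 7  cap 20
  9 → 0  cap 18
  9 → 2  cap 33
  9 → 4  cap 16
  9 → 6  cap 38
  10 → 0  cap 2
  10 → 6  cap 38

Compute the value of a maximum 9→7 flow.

augment #1: 9→0→7 bottleneck 7, total now 7
augment #2: 9→4→7 bottleneck 3, total now 10
augment #3: 9→0→5→7 bottleneck 2, total now 12
augment #4: 9→2→1→7 bottleneck 22, total now 34
augment #5: 9→4→8→7 bottleneck 9, total now 43
augment #6: 9→6→3→7 bottleneck 23, total now 66
augment #7: 9→6→3→5→7 bottleneck 6, total now 72

Maximum flow value: 72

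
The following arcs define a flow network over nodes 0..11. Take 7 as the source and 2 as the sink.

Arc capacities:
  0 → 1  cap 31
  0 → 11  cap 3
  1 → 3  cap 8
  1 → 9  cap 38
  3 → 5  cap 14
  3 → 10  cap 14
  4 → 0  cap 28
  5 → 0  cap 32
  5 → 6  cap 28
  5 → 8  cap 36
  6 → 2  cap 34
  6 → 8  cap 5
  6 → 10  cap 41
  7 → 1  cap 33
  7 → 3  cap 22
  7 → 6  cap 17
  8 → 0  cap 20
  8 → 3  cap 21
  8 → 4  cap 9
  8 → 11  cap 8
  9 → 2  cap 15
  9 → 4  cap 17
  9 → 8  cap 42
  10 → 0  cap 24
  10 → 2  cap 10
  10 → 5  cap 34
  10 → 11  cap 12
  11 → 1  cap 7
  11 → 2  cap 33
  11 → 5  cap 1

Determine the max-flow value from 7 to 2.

Maximum flow value: 71

augment #1: 7→6→2 bottleneck 17, total now 17
augment #2: 7→1→9→2 bottleneck 15, total now 32
augment #3: 7→3→10→2 bottleneck 10, total now 42
augment #4: 7→3→5→6→2 bottleneck 12, total now 54
augment #5: 7→1→3→5→6→2 bottleneck 2, total now 56
augment #6: 7→1→3→10→11→2 bottleneck 4, total now 60
augment #7: 7→1→9→8→11→2 bottleneck 8, total now 68
augment #8: 7→1→9→4→0→11→2 bottleneck 3, total now 71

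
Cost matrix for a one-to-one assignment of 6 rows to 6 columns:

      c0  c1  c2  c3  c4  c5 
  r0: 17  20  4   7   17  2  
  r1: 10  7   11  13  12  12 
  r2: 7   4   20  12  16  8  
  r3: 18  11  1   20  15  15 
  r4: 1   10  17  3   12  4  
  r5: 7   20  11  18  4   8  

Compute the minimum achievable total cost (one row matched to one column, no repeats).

Minimum assignment cost: 24

one of 2 optimal assignments: row0→col5 (cost 2), row1→col0 (cost 10), row2→col1 (cost 4), row3→col2 (cost 1), row4→col3 (cost 3), row5→col4 (cost 4)
total = 2 + 10 + 4 + 1 + 3 + 4 = 24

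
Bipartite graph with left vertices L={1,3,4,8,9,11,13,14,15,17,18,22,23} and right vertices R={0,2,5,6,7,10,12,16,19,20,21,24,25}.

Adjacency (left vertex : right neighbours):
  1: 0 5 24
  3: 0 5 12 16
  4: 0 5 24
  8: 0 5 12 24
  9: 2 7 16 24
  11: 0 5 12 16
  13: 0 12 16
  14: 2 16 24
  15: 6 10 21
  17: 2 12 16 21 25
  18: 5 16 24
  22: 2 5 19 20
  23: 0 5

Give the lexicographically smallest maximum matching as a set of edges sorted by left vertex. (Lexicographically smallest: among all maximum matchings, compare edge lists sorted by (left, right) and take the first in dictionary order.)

|M| = 10 (so the lex-smallest maximum matching has 10 edges)
process left vertices in ascending order; for each, take the smallest-labelled available neighbour that still permits 10 edges overall, or leave it unmatched if none does
lex-smallest matching: {1-0, 3-5, 4-24, 8-12, 9-7, 11-16, 14-2, 15-6, 17-21, 22-19}

Lex-smallest maximum matching: {(1,0), (3,5), (4,24), (8,12), (9,7), (11,16), (14,2), (15,6), (17,21), (22,19)}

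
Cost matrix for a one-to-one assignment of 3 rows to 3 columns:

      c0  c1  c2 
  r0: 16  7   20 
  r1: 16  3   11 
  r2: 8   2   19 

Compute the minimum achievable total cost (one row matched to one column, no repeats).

Minimum assignment cost: 26

optimal assignment: row0→col1 (cost 7), row1→col2 (cost 11), row2→col0 (cost 8)
total = 7 + 11 + 8 = 26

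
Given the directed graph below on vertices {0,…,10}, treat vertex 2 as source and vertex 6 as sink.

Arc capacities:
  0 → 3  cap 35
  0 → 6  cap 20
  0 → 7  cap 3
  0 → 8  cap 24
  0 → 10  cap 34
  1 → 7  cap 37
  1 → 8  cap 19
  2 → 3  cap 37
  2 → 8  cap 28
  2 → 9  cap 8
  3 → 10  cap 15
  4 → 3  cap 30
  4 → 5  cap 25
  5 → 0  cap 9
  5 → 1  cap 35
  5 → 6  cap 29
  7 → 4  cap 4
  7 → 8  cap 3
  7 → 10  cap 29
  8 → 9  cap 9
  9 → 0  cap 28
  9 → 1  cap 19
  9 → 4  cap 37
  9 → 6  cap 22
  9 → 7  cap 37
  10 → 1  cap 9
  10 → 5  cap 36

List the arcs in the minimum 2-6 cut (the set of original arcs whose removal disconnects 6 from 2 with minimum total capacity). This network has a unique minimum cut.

augment #1: 2→9→6 push 8
augment #2: 2→8→9→6 push 9
augment #3: 2→3→10→5→6 push 15
max flow = 32; residual-reachable set from 2 gives S-side
cut edges (S→T): {(2,9), (3,10), (8,9)} total cap 32

Min-cut arcs: {(2,9), (3,10), (8,9)} (total capacity 32)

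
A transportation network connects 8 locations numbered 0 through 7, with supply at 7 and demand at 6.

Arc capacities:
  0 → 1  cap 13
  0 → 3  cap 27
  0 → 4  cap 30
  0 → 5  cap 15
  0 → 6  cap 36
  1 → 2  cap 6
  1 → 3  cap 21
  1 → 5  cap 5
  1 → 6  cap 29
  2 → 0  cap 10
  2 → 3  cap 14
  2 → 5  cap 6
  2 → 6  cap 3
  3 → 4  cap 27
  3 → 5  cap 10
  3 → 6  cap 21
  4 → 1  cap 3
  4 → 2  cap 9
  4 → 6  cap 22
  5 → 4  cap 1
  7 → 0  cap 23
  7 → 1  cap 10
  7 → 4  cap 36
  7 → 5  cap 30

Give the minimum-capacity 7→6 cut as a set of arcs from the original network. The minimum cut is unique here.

Min-cut arcs: {(4,1), (4,2), (4,6), (7,0), (7,1)} (total capacity 67)

augment #1: 7→0→6 push 23
augment #2: 7→1→6 push 10
augment #3: 7→4→6 push 22
augment #4: 7→4→1→6 push 3
augment #5: 7→4→2→6 push 3
augment #6: 7→4→2→0→6 push 6
max flow = 67; residual-reachable set from 7 gives S-side
cut edges (S→T): {(4,1), (4,2), (4,6), (7,0), (7,1)} total cap 67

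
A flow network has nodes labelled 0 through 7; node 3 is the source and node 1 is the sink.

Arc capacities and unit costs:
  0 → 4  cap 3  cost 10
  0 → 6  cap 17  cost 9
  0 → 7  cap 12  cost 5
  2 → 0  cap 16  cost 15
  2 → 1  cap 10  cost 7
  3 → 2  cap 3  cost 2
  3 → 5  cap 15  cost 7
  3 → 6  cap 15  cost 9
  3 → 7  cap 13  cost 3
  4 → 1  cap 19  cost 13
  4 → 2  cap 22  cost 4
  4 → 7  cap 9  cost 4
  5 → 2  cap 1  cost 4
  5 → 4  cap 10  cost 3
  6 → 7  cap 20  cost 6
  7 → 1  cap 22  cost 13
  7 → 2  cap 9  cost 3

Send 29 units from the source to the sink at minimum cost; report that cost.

Minimum cost for 29 units: 521

shortest-cost path #1: 3→2→1 push 3 @ unit cost 9 (adds 27)
shortest-cost path #2: 3→7→2→1 push 7 @ unit cost 13 (adds 91)
shortest-cost path #3: 3→7→1 push 6 @ unit cost 16 (adds 96)
shortest-cost path #4: 3→5→2→7→1 push 1 @ unit cost 21 (adds 21)
shortest-cost path #5: 3→5→4→1 push 10 @ unit cost 23 (adds 230)
shortest-cost path #6: 3→6→7→1 push 2 @ unit cost 28 (adds 56)
total cost = 521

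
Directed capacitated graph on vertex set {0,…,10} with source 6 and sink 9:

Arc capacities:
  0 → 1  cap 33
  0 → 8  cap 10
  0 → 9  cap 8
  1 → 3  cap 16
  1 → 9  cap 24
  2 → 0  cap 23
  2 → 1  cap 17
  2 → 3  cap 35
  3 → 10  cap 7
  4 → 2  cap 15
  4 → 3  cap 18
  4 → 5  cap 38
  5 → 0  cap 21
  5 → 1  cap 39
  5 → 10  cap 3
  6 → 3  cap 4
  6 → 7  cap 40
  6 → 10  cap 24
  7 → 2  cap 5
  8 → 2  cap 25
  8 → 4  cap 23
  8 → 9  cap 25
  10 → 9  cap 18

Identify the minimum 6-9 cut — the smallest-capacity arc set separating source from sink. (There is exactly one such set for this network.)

Min-cut arcs: {(7,2), (10,9)} (total capacity 23)

augment #1: 6→10→9 push 18
augment #2: 6→7→2→0→9 push 5
max flow = 23; residual-reachable set from 6 gives S-side
cut edges (S→T): {(7,2), (10,9)} total cap 23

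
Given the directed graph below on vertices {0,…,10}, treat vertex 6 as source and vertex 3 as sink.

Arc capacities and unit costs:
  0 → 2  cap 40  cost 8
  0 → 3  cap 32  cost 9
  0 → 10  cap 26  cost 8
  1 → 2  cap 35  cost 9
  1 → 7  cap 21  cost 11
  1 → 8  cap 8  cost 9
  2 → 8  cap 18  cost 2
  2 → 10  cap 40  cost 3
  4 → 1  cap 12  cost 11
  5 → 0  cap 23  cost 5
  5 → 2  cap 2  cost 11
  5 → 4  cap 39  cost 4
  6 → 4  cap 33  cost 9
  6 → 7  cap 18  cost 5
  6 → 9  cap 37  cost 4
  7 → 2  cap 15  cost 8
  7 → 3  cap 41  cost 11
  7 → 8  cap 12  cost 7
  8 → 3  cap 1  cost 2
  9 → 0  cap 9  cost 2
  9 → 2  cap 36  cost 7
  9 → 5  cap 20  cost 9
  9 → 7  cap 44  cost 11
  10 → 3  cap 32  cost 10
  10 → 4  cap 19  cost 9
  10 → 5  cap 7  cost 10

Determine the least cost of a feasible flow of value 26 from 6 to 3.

Minimum cost for 26 units: 405

shortest-cost path #1: 6→7→8→3 push 1 @ unit cost 14 (adds 14)
shortest-cost path #2: 6→9→0→3 push 9 @ unit cost 15 (adds 135)
shortest-cost path #3: 6→7→3 push 16 @ unit cost 16 (adds 256)
total cost = 405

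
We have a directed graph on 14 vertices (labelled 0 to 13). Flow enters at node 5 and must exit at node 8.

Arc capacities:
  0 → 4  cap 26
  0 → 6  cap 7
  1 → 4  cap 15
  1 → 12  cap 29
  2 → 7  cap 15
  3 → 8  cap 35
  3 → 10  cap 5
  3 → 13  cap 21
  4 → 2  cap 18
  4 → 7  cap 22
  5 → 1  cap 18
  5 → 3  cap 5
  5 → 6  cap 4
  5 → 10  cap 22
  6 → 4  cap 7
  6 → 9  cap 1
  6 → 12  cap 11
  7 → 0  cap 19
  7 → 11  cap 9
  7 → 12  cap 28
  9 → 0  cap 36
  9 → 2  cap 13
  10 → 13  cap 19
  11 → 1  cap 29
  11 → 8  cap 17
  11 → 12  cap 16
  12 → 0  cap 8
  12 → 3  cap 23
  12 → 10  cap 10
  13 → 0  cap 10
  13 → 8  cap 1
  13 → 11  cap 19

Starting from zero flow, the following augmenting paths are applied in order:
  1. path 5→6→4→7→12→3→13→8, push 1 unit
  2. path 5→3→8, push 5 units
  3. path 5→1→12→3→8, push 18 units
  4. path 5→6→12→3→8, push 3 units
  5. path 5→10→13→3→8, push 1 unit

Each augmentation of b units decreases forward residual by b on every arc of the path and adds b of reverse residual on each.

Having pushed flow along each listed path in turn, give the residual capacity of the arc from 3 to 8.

Residual capacity of (3,8): 8

after path 1 (5→6→4→7→12→3→13→8, push 1): res(3,8)=35
after path 2 (5→3→8, push 5): res(3,8)=30
after path 3 (5→1→12→3→8, push 18): res(3,8)=12
after path 4 (5→6→12→3→8, push 3): res(3,8)=9
after path 5 (5→10→13→3→8, push 1): res(3,8)=8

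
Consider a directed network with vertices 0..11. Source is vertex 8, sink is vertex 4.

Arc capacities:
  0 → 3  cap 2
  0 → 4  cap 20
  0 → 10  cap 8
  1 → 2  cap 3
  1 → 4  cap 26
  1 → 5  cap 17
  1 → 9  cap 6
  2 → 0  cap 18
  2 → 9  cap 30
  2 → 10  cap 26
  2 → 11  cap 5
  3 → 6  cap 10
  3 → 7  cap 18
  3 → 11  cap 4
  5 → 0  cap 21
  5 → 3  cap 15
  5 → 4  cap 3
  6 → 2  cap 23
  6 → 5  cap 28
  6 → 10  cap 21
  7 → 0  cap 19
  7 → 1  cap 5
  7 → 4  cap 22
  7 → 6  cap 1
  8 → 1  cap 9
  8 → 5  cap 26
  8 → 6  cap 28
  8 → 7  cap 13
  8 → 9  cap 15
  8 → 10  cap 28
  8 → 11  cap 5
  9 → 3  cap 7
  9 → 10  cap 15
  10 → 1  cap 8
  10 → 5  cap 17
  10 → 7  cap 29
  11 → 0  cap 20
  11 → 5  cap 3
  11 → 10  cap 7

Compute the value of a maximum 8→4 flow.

augment #1: 8→1→4 bottleneck 9, total now 9
augment #2: 8→5→4 bottleneck 3, total now 12
augment #3: 8→7→4 bottleneck 13, total now 25
augment #4: 8→5→0→4 bottleneck 20, total now 45
augment #5: 8→10→1→4 bottleneck 8, total now 53
augment #6: 8→10→7→4 bottleneck 9, total now 62
augment #7: 8→10→7→1→4 bottleneck 5, total now 67

Maximum flow value: 67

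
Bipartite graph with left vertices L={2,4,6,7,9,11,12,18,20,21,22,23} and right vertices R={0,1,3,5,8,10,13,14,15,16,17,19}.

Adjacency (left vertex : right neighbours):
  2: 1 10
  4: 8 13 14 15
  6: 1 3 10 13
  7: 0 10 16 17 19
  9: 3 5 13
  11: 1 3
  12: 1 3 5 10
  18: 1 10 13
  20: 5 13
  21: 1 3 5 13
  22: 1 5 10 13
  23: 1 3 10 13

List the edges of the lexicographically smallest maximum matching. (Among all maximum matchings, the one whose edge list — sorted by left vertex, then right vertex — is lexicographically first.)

|M| = 7 (so the lex-smallest maximum matching has 7 edges)
process left vertices in ascending order; for each, take the smallest-labelled available neighbour that still permits 7 edges overall, or leave it unmatched if none does
lex-smallest matching: {2-1, 4-8, 6-3, 7-0, 9-5, 12-10, 18-13}

Lex-smallest maximum matching: {(2,1), (4,8), (6,3), (7,0), (9,5), (12,10), (18,13)}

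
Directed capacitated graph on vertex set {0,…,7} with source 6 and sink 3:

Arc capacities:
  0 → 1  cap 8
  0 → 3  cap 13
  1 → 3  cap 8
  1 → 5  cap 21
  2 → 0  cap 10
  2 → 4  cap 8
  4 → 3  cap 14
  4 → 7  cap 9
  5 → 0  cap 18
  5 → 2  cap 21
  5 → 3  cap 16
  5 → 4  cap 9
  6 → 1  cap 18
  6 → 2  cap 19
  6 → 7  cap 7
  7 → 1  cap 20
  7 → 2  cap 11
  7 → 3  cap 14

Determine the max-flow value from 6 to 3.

augment #1: 6→1→3 bottleneck 8, total now 8
augment #2: 6→7→3 bottleneck 7, total now 15
augment #3: 6→1→5→3 bottleneck 10, total now 25
augment #4: 6→2→0→3 bottleneck 10, total now 35
augment #5: 6→2→4→3 bottleneck 8, total now 43

Maximum flow value: 43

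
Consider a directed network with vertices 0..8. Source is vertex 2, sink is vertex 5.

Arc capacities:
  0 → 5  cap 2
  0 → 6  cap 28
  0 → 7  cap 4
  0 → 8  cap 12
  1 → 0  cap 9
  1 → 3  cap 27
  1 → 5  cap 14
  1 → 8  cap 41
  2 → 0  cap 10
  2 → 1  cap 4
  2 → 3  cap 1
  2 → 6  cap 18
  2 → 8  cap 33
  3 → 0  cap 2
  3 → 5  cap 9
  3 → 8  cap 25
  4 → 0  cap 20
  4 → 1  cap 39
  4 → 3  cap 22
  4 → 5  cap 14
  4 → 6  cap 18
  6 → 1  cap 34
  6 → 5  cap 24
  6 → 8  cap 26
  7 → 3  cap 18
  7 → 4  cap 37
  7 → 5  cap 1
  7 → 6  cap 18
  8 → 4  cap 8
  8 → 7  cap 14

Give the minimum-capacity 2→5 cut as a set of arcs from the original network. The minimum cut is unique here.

Min-cut arcs: {(2,0), (2,1), (2,3), (2,6), (8,4), (8,7)} (total capacity 55)

augment #1: 2→0→5 push 2
augment #2: 2→1→5 push 4
augment #3: 2→3→5 push 1
augment #4: 2→6→5 push 18
augment #5: 2→0→6→5 push 6
augment #6: 2→0→7→5 push 1
augment #7: 2→8→4→5 push 8
augment #8: 2→0→6→1→5 push 1
augment #9: 2→8→7→3→5 push 8
augment #10: 2→8→7→4→5 push 6
max flow = 55; residual-reachable set from 2 gives S-side
cut edges (S→T): {(2,0), (2,1), (2,3), (2,6), (8,4), (8,7)} total cap 55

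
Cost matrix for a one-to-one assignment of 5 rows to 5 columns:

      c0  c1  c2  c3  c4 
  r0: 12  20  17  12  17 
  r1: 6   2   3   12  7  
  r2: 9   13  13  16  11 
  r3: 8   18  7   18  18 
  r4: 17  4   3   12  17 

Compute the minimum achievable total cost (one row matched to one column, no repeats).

Minimum assignment cost: 36

optimal assignment: row0→col3 (cost 12), row1→col1 (cost 2), row2→col4 (cost 11), row3→col0 (cost 8), row4→col2 (cost 3)
total = 12 + 2 + 11 + 8 + 3 = 36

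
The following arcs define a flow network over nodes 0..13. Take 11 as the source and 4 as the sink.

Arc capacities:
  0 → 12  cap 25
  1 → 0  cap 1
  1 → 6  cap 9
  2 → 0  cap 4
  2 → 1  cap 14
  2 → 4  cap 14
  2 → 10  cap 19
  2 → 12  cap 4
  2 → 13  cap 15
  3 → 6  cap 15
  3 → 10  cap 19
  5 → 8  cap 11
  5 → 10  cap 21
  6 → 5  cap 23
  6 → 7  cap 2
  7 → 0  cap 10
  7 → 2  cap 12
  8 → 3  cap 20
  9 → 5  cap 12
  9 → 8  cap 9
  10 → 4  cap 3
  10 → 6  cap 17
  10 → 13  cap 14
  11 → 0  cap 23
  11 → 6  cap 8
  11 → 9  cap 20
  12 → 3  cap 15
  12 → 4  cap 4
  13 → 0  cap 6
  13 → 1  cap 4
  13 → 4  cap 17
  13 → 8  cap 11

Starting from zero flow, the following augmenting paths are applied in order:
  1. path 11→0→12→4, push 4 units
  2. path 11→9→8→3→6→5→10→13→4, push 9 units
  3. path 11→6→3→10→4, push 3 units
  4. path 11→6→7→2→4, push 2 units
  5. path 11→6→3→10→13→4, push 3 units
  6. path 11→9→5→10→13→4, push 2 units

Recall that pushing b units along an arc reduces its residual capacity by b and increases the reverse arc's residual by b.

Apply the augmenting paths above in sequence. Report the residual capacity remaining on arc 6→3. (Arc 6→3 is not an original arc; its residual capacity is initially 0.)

after path 1 (11→0→12→4, push 4): res(6,3)=0
after path 2 (11→9→8→3→6→5→10→13→4, push 9): res(6,3)=9
after path 3 (11→6→3→10→4, push 3): res(6,3)=6
after path 4 (11→6→7→2→4, push 2): res(6,3)=6
after path 5 (11→6→3→10→13→4, push 3): res(6,3)=3
after path 6 (11→9→5→10→13→4, push 2): res(6,3)=3

Residual capacity of (6,3): 3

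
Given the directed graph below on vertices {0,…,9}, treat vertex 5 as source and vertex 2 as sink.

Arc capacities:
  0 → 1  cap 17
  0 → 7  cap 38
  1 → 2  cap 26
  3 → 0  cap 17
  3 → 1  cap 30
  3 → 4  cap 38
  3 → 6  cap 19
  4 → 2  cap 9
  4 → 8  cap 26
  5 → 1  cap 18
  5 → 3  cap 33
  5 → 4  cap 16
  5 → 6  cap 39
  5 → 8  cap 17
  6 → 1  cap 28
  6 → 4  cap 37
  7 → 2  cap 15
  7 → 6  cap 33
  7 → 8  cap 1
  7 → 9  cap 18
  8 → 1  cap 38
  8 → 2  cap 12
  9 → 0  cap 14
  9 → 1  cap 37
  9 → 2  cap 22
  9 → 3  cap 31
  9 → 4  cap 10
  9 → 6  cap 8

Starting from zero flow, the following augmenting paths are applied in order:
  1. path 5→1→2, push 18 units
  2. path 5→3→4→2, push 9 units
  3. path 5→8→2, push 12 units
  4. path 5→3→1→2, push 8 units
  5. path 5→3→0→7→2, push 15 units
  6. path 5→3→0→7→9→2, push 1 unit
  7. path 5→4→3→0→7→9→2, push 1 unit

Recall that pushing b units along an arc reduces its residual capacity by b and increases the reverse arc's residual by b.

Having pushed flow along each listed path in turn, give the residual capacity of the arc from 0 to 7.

Residual capacity of (0,7): 21

after path 1 (5→1→2, push 18): res(0,7)=38
after path 2 (5→3→4→2, push 9): res(0,7)=38
after path 3 (5→8→2, push 12): res(0,7)=38
after path 4 (5→3→1→2, push 8): res(0,7)=38
after path 5 (5→3→0→7→2, push 15): res(0,7)=23
after path 6 (5→3→0→7→9→2, push 1): res(0,7)=22
after path 7 (5→4→3→0→7→9→2, push 1): res(0,7)=21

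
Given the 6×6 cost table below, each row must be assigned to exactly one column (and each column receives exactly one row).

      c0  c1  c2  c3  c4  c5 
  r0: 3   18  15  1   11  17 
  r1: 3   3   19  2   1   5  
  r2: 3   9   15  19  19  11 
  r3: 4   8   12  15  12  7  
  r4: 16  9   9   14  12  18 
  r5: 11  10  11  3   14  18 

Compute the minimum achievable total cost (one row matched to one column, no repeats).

Minimum assignment cost: 31

optimal assignment: row0→col3 (cost 1), row1→col4 (cost 1), row2→col0 (cost 3), row3→col5 (cost 7), row4→col2 (cost 9), row5→col1 (cost 10)
total = 1 + 1 + 3 + 7 + 9 + 10 = 31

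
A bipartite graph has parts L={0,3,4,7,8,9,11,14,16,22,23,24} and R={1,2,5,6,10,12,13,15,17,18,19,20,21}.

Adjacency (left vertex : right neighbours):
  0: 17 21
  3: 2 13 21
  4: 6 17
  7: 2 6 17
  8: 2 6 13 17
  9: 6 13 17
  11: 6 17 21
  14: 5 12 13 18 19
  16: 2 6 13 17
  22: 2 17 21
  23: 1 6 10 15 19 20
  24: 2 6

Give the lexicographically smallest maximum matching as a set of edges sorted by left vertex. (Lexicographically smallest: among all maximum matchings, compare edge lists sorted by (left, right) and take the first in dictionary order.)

Lex-smallest maximum matching: {(0,17), (3,2), (4,6), (8,13), (11,21), (14,5), (23,1)}

|M| = 7 (so the lex-smallest maximum matching has 7 edges)
process left vertices in ascending order; for each, take the smallest-labelled available neighbour that still permits 7 edges overall, or leave it unmatched if none does
lex-smallest matching: {0-17, 3-2, 4-6, 8-13, 11-21, 14-5, 23-1}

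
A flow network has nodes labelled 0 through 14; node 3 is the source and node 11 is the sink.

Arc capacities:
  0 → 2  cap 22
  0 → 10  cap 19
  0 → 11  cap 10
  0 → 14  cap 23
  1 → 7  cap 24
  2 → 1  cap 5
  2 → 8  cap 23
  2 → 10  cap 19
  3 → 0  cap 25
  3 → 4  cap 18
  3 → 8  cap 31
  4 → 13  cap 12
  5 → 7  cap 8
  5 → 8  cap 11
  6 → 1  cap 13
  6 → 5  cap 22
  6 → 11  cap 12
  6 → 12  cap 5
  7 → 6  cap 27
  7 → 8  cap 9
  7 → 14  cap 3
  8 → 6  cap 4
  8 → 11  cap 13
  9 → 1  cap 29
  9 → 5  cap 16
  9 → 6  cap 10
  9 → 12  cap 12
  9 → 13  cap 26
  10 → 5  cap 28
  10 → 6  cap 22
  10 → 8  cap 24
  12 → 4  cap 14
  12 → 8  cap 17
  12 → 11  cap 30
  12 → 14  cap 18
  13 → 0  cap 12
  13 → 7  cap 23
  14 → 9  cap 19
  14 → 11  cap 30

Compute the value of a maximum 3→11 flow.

augment #1: 3→0→11 bottleneck 10, total now 10
augment #2: 3→8→11 bottleneck 13, total now 23
augment #3: 3→0→14→11 bottleneck 15, total now 38
augment #4: 3→8→6→11 bottleneck 4, total now 42
augment #5: 3→4→13→0→14→11 bottleneck 8, total now 50
augment #6: 3→4→13→7→6→11 bottleneck 4, total now 54

Maximum flow value: 54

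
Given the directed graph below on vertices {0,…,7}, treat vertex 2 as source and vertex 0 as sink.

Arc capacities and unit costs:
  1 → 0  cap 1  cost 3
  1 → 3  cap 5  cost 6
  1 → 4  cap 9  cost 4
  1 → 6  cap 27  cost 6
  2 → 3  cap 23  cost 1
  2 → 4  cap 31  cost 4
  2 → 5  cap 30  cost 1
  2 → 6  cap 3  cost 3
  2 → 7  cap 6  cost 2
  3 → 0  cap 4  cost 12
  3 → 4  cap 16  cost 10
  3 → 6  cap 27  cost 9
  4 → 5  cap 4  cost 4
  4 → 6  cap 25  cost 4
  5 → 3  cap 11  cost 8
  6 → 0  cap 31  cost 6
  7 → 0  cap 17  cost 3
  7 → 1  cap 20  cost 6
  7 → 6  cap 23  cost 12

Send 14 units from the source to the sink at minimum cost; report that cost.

shortest-cost path #1: 2→7→0 push 6 @ unit cost 5 (adds 30)
shortest-cost path #2: 2→6→0 push 3 @ unit cost 9 (adds 27)
shortest-cost path #3: 2→3→0 push 4 @ unit cost 13 (adds 52)
shortest-cost path #4: 2→4→6→0 push 1 @ unit cost 14 (adds 14)
total cost = 123

Minimum cost for 14 units: 123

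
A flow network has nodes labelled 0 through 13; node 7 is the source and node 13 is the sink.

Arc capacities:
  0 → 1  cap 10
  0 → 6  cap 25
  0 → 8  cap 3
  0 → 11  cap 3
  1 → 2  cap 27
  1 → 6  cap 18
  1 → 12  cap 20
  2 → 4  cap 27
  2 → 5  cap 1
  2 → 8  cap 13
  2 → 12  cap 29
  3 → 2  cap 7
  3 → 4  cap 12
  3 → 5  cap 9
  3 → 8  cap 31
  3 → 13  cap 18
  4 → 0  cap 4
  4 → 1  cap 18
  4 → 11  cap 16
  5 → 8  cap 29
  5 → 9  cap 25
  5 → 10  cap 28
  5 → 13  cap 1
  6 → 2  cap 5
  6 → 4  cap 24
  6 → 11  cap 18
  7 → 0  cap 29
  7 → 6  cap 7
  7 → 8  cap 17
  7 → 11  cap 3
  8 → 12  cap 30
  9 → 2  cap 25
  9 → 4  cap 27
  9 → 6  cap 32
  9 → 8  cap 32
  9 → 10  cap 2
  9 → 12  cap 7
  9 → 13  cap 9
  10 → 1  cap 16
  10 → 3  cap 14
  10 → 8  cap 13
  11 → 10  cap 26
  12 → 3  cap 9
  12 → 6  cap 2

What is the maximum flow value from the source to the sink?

Maximum flow value: 24

augment #1: 7→6→2→5→13 bottleneck 1, total now 1
augment #2: 7→8→12→3→13 bottleneck 9, total now 10
augment #3: 7→11→10→3→13 bottleneck 3, total now 13
augment #4: 7→0→11→10→3→13 bottleneck 3, total now 16
augment #5: 7→6→11→10→3→13 bottleneck 3, total now 19
augment #6: 7→6→11→10→3→5→9→13 bottleneck 3, total now 22
augment #7: 7→0→6→11→10→3→5→9→13 bottleneck 2, total now 24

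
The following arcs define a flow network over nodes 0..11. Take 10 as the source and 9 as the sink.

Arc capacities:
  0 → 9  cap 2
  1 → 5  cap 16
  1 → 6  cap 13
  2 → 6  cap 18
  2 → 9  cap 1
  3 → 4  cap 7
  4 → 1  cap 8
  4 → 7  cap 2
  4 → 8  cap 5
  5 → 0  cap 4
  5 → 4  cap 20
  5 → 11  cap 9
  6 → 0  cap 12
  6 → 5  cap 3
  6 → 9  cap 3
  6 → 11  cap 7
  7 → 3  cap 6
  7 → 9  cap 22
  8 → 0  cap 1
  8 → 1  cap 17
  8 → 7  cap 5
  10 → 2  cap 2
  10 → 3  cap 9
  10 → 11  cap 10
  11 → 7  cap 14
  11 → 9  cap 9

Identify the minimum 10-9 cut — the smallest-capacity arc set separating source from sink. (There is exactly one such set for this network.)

augment #1: 10→2→9 push 1
augment #2: 10→11→9 push 9
augment #3: 10→2→6→9 push 1
augment #4: 10→11→7→9 push 1
augment #5: 10→3→4→7→9 push 2
augment #6: 10→3→4→1→6→9 push 2
augment #7: 10→3→4→8→0→9 push 1
augment #8: 10→3→4→8→7→9 push 2
max flow = 19; residual-reachable set from 10 gives S-side
cut edges (S→T): {(3,4), (10,2), (10,11)} total cap 19

Min-cut arcs: {(3,4), (10,2), (10,11)} (total capacity 19)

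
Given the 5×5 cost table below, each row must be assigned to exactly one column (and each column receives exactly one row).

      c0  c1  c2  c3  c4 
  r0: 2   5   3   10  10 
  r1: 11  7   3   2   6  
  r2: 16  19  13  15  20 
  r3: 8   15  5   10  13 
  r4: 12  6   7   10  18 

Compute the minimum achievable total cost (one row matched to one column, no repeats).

Minimum assignment cost: 34

optimal assignment: row0→col0 (cost 2), row1→col4 (cost 6), row2→col3 (cost 15), row3→col2 (cost 5), row4→col1 (cost 6)
total = 2 + 6 + 15 + 5 + 6 = 34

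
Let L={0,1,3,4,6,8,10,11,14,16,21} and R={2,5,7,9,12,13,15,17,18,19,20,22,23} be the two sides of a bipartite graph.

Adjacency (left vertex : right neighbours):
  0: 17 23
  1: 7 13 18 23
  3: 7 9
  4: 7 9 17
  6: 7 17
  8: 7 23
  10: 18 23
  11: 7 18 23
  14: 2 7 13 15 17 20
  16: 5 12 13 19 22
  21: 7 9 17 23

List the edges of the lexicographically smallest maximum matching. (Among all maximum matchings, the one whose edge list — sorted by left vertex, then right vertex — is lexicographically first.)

|M| = 8 (so the lex-smallest maximum matching has 8 edges)
process left vertices in ascending order; for each, take the smallest-labelled available neighbour that still permits 8 edges overall, or leave it unmatched if none does
lex-smallest matching: {0-17, 1-13, 3-7, 4-9, 8-23, 10-18, 14-2, 16-5}

Lex-smallest maximum matching: {(0,17), (1,13), (3,7), (4,9), (8,23), (10,18), (14,2), (16,5)}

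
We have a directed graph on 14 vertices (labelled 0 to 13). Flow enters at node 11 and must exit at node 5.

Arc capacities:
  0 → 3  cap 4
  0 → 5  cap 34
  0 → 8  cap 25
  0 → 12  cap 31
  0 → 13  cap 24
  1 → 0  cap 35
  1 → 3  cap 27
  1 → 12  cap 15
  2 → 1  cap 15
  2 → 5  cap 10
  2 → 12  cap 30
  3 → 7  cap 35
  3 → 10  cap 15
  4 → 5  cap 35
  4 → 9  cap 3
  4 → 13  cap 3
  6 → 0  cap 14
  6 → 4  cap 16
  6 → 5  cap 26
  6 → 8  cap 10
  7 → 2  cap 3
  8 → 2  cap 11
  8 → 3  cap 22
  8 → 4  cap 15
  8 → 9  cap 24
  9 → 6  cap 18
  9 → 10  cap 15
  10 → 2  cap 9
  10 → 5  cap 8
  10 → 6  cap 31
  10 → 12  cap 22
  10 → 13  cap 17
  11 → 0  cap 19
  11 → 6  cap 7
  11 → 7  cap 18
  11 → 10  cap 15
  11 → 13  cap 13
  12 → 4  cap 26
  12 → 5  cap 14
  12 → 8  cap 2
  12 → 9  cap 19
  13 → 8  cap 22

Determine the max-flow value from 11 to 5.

augment #1: 11→0→5 bottleneck 19, total now 19
augment #2: 11→6→5 bottleneck 7, total now 26
augment #3: 11→10→5 bottleneck 8, total now 34
augment #4: 11→7→2→5 bottleneck 3, total now 37
augment #5: 11→10→2→5 bottleneck 7, total now 44
augment #6: 11→13→8→4→5 bottleneck 13, total now 57

Maximum flow value: 57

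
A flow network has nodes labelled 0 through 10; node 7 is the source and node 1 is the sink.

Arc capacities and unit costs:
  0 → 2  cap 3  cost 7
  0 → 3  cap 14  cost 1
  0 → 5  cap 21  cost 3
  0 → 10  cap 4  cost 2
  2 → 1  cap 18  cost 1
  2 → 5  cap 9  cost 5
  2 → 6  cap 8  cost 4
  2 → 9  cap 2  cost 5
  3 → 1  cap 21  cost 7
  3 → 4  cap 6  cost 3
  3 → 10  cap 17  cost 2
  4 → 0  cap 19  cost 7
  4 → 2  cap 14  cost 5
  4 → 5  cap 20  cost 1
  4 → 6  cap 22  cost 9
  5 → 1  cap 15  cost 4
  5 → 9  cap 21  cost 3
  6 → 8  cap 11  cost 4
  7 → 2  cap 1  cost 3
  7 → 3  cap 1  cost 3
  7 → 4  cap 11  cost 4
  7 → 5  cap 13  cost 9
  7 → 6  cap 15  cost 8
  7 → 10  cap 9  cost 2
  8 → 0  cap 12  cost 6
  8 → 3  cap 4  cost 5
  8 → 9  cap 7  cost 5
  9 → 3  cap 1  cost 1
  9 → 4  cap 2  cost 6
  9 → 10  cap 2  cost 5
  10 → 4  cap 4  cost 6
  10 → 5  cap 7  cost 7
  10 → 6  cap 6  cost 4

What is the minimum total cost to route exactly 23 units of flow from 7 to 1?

shortest-cost path #1: 7→2→1 push 1 @ unit cost 4 (adds 4)
shortest-cost path #2: 7→4→5→1 push 11 @ unit cost 9 (adds 99)
shortest-cost path #3: 7→3→1 push 1 @ unit cost 10 (adds 10)
shortest-cost path #4: 7→5→1 push 4 @ unit cost 13 (adds 52)
shortest-cost path #5: 7→10→4→2→1 push 4 @ unit cost 14 (adds 56)
shortest-cost path #6: 7→5→4→2→1 push 2 @ unit cost 14 (adds 28)
total cost = 249

Minimum cost for 23 units: 249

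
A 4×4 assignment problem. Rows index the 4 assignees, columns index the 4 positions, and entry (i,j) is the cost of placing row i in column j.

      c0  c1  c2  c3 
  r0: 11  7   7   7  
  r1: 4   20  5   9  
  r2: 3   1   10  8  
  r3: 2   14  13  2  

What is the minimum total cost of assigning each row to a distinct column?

Minimum assignment cost: 14

optimal assignment: row0→col2 (cost 7), row1→col0 (cost 4), row2→col1 (cost 1), row3→col3 (cost 2)
total = 7 + 4 + 1 + 2 = 14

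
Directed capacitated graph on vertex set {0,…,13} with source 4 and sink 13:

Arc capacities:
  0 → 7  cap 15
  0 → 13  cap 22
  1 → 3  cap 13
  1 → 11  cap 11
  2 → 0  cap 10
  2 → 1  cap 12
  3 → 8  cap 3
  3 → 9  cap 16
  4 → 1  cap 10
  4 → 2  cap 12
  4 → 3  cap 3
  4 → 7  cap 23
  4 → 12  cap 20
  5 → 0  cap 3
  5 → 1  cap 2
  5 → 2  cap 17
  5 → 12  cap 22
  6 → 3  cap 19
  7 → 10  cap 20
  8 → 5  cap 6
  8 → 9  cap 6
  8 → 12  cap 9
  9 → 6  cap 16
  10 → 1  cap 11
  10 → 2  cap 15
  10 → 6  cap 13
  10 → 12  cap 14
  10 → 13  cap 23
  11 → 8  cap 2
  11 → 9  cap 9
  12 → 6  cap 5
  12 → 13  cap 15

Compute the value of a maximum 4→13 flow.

Maximum flow value: 48

augment #1: 4→12→13 bottleneck 15, total now 15
augment #2: 4→2→0→13 bottleneck 10, total now 25
augment #3: 4→7→10→13 bottleneck 20, total now 45
augment #4: 4→3→8→5→0→13 bottleneck 3, total now 48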